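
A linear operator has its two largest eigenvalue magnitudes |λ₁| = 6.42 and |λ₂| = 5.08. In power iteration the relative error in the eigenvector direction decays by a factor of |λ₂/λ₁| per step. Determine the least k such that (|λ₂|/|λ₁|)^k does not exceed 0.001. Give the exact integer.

30

|λ₂/λ₁| = 5.08/6.42 = 0.79128
Need k ≥ ln(0.001) / ln(0.79128) = -6.9078 / -0.2341 ≈ 29.507
Smallest integer k satisfying the bound: 30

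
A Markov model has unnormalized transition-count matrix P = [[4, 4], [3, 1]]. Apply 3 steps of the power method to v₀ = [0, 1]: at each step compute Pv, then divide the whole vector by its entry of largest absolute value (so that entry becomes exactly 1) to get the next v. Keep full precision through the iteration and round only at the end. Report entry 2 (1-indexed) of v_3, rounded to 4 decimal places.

Pv0 = (4.00000, 1.00000); divide by 4.00000 → v1 = (1.00000, 0.25000)
Pv1 = (5.00000, 3.25000); divide by 5.00000 → v2 = (1.00000, 0.65000)
Pv2 = (6.60000, 3.65000); divide by 6.60000 → v3 = (1.00000, 0.55303)
Requested entry of v3: 73/132 = 0.5530

0.5530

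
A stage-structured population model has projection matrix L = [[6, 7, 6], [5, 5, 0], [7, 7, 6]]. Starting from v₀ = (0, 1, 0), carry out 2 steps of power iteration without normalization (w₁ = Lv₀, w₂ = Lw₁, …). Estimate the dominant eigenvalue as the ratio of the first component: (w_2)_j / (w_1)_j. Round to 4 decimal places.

w1 = Lv₀ = (6·0 + 7·1 + 6·0; 5·0 + 5·1 + 0·0; 7·0 + 7·1 + 6·0) = (7, 5, 7)
w2 = Lw1 = (6·7 + 7·5 + 6·7; 5·7 + 5·5 + 0·7; 7·7 + 7·5 + 6·7) = (119, 60, 126)
Ratio at component: 119 / 7 = 17.0000

17.0000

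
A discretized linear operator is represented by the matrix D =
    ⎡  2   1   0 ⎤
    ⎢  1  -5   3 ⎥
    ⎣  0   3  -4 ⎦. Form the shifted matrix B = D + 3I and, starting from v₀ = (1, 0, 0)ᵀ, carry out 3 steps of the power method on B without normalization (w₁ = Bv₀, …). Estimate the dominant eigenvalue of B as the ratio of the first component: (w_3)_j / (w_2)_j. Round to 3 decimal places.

B = D + 3I has rows (5, 1, 0); (1, -2, 3); (0, 3, -1)
w1 = Bv₀ = (5, 1, 0)
w2 = Bw1 = (26, 3, 3)
w3 = Bw2 = (133, 29, 6)
Ratio: 133/26 = 5.115

5.115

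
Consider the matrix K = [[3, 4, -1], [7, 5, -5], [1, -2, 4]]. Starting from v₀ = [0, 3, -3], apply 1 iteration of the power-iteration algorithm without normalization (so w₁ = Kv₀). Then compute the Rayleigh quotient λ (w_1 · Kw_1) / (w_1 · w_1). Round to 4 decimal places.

λ ≈ 10.4907

w1 = Kv₀ = (3·0 + 4·3 + (-1)·(-3); 7·0 + 5·3 + (-5)·(-3); 1·0 + (-2)·3 + 4·(-3)) = (15, 30, -18)
Kw1 = (183, 345, -117)
w1·Kw1 = 15·183 + 30·345 + (-18)·(-117) = 15201; w1·w1 = 15·15 + 30·30 + (-18)·(-18) = 1449
λ ≈ 15201/1449 = 10.4907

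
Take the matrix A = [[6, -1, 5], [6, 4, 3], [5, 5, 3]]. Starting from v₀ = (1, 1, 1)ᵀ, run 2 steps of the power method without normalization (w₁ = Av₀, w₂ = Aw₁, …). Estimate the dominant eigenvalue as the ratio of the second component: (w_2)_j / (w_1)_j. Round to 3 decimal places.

w1 = Av₀ = (6·1 + (-1)·1 + 5·1; 6·1 + 4·1 + 3·1; 5·1 + 5·1 + 3·1) = (10, 13, 13)
w2 = Aw1 = (6·10 + (-1)·13 + 5·13; 6·10 + 4·13 + 3·13; 5·10 + 5·13 + 3·13) = (112, 151, 154)
Ratio at component: 151 / 13 = 11.615

λ ≈ 11.615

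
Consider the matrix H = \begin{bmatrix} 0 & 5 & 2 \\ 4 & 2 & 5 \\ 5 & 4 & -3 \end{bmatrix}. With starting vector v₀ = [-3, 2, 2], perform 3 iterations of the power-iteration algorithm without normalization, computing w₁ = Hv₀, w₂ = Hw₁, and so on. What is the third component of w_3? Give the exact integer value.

w1 = Hv₀ = (14, 2, -13)
w2 = Hw1 = (-16, -5, 117)
w3 = Hw2 = (209, 511, -451)
The requested component of w3 is -451.

-451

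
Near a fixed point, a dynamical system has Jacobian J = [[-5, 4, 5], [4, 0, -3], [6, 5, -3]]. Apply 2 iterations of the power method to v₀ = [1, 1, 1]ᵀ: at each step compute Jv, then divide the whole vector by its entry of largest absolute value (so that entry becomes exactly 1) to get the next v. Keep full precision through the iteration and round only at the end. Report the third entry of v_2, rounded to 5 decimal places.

0.20833

Jv0 = (4.000000, 1.000000, 8.000000); divide by 8.000000 → v1 = (0.500000, 0.125000, 1.000000)
Jv1 = (3.000000, -1.000000, 0.625000); divide by 3.000000 → v2 = (1.000000, -0.333333, 0.208333)
Requested entry of v2: 5/24 = 0.20833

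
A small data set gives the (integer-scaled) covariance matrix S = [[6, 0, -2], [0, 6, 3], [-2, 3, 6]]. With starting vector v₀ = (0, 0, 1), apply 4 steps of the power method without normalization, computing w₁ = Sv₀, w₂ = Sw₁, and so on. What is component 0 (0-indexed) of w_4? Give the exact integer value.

w1 = Sv₀ = (6·0 + 0·0 + (-2)·1; 0·0 + 6·0 + 3·1; (-2)·0 + 3·0 + 6·1) = (-2, 3, 6)
w2 = Sw1 = (6·(-2) + 0·3 + (-2)·6; 0·(-2) + 6·3 + 3·6; (-2)·(-2) + 3·3 + 6·6) = (-24, 36, 49)
w3 = Sw2 = (-242, 363, 450)
w4 = Sw3 = (-2352, 3528, 4273)
The requested component of w4 is -2352.

-2352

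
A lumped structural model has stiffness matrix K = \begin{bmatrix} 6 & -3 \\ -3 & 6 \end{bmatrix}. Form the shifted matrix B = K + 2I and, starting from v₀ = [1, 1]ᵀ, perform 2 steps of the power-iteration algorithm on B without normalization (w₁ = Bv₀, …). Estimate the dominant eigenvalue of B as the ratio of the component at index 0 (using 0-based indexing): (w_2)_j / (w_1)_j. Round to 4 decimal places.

B = K + 2I has rows (8, -3); (-3, 8)
w1 = Bv₀ = (8·1 + (-3)·1; (-3)·1 + 8·1) = (5, 5)
w2 = Bw1 = (8·5 + (-3)·5; (-3)·5 + 8·5) = (25, 25)
Ratio: 25/5 = 5.0000

μ ≈ 5.0000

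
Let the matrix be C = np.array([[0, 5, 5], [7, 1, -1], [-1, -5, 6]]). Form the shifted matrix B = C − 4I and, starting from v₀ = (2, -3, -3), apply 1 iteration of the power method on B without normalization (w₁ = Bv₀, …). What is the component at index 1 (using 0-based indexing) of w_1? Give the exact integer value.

26

B = C − 4I has rows (-4, 5, 5); (7, -3, -1); (-1, -5, 2)
w1 = Bv₀ = ((-4)·2 + 5·(-3) + 5·(-3); 7·2 + (-3)·(-3) + (-1)·(-3); (-1)·2 + (-5)·(-3) + 2·(-3)) = (-38, 26, 7)
Requested component of w1: 26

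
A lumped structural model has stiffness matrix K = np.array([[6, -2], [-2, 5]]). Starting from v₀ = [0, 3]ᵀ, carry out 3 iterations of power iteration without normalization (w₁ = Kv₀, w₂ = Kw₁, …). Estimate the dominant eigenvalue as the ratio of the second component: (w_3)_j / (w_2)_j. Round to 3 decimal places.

6.517

w1 = Kv₀ = (-6, 15)
w2 = Kw1 = (-66, 87)
w3 = Kw2 = (-570, 567)
Ratio at component: 567 / 87 = 6.517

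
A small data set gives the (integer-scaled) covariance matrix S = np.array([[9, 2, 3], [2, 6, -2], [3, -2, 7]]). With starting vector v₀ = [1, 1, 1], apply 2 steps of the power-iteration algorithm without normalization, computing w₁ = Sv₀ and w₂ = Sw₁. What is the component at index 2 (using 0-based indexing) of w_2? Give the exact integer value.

w1 = Sv₀ = (9·1 + 2·1 + 3·1; 2·1 + 6·1 + (-2)·1; 3·1 + (-2)·1 + 7·1) = (14, 6, 8)
w2 = Sw1 = (9·14 + 2·6 + 3·8; 2·14 + 6·6 + (-2)·8; 3·14 + (-2)·6 + 7·8) = (162, 48, 86)
The requested component of w2 is 86.

86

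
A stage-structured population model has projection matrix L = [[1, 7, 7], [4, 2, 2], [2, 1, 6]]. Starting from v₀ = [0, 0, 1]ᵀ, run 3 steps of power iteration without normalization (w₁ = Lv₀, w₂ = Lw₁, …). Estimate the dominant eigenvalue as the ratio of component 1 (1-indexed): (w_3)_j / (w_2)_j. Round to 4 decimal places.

w1 = Lv₀ = (7, 2, 6)
w2 = Lw1 = (63, 44, 52)
w3 = Lw2 = (735, 444, 482)
Ratio at component: 735 / 63 = 11.6667

λ ≈ 11.6667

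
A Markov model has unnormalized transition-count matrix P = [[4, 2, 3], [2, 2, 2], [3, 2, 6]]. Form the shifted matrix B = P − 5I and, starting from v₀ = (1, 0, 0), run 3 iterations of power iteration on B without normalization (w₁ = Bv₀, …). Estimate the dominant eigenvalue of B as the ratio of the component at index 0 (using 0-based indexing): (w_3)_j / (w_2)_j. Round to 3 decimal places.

μ ≈ -0.429

B = P − 5I has rows (-1, 2, 3); (2, -3, 2); (3, 2, 1)
w1 = Bv₀ = ((-1)·1 + 2·0 + 3·0; 2·1 + (-3)·0 + 2·0; 3·1 + 2·0 + 1·0) = (-1, 2, 3)
w2 = Bw1 = ((-1)·(-1) + 2·2 + 3·3; 2·(-1) + (-3)·2 + 2·3; 3·(-1) + 2·2 + 1·3) = (14, -2, 4)
w3 = Bw2 = (-6, 42, 42)
Ratio: -6/14 = -0.429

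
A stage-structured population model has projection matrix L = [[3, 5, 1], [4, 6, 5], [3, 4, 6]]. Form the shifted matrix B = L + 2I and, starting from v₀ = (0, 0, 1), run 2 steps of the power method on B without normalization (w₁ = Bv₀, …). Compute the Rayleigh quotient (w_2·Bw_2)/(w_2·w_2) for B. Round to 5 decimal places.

μ ≈ 14.43425

B = L + 2I has rows (5, 5, 1); (4, 8, 5); (3, 4, 8)
w1 = Bv₀ = (1, 5, 8)
w2 = Bw1 = (38, 84, 87)
Bw2 = (697, 1259, 1146)
w2·Bw2 = 231944; w2·w2 = 16069; μ ≈ 231944/16069 = 14.43425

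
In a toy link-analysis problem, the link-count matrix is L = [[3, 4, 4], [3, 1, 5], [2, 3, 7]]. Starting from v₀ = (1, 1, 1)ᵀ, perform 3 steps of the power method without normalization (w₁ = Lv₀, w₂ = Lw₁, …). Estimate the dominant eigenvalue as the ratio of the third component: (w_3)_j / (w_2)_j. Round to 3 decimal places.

λ ≈ 11.060

w1 = Lv₀ = (3·1 + 4·1 + 4·1; 3·1 + 1·1 + 5·1; 2·1 + 3·1 + 7·1) = (11, 9, 12)
w2 = Lw1 = (3·11 + 4·9 + 4·12; 3·11 + 1·9 + 5·12; 2·11 + 3·9 + 7·12) = (117, 102, 133)
w3 = Lw2 = (1291, 1118, 1471)
Ratio at component: 1471 / 133 = 11.060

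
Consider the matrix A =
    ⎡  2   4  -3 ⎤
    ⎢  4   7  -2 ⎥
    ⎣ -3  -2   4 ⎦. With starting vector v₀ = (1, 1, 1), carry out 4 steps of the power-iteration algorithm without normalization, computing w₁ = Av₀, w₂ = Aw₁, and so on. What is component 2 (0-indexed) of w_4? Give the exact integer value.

w1 = Av₀ = (3, 9, -1)
w2 = Aw1 = (45, 77, -31)
w3 = Aw2 = (491, 781, -413)
w4 = Aw3 = (5345, 8257, -4687)
The requested component of w4 is -4687.

-4687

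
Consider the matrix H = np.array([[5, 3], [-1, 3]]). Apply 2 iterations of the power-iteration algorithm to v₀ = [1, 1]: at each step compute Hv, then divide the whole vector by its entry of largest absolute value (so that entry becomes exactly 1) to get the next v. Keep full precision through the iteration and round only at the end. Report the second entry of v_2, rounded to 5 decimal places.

-0.04348

Hv0 = (8.000000, 2.000000); divide by 8.000000 → v1 = (1.000000, 0.250000)
Hv1 = (5.750000, -0.250000); divide by 5.750000 → v2 = (1.000000, -0.043478)
Requested entry of v2: -2/46 = -0.04348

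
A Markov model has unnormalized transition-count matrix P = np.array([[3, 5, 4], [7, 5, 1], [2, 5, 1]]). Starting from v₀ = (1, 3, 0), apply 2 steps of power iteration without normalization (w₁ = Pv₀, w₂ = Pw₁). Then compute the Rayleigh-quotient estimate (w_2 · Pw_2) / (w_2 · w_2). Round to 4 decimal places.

11.6811

w1 = Pv₀ = (3·1 + 5·3 + 4·0; 7·1 + 5·3 + 1·0; 2·1 + 5·3 + 1·0) = (18, 22, 17)
w2 = Pw1 = (3·18 + 5·22 + 4·17; 7·18 + 5·22 + 1·17; 2·18 + 5·22 + 1·17) = (232, 253, 163)
Pw2 = (2613, 3052, 1892)
w2·Pw2 = 232·2613 + 253·3052 + 163·1892 = 1686768; w2·w2 = 232·232 + 253·253 + 163·163 = 144402
λ ≈ 1686768/144402 = 11.6811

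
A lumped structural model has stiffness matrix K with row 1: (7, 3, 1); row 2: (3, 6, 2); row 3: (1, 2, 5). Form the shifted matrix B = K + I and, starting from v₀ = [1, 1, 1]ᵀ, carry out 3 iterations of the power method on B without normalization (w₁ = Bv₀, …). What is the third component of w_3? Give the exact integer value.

957

B = K + I has rows (8, 3, 1); (3, 7, 2); (1, 2, 6)
w1 = Bv₀ = (8·1 + 3·1 + 1·1; 3·1 + 7·1 + 2·1; 1·1 + 2·1 + 6·1) = (12, 12, 9)
w2 = Bw1 = (8·12 + 3·12 + 1·9; 3·12 + 7·12 + 2·9; 1·12 + 2·12 + 6·9) = (141, 138, 90)
w3 = Bw2 = (1632, 1569, 957)
Requested component of w3: 957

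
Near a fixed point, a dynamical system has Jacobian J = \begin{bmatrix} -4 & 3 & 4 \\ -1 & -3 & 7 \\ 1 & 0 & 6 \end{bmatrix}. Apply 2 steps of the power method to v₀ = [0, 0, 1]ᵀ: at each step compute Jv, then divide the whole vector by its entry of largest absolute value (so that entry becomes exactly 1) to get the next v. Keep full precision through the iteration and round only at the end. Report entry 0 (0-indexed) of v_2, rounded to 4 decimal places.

Jv0 = (4.00000, 7.00000, 6.00000); divide by 7.00000 → v1 = (0.57143, 1.00000, 0.85714)
Jv1 = (4.14286, 2.42857, 5.71429); divide by 5.71429 → v2 = (0.72500, 0.42500, 1.00000)
Requested entry of v2: 29/40 = 0.7250

0.7250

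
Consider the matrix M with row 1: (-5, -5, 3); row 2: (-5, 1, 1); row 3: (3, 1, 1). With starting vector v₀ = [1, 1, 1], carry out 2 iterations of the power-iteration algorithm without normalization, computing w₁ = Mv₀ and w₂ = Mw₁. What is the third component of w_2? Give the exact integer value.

w1 = Mv₀ = ((-5)·1 + (-5)·1 + 3·1; (-5)·1 + 1·1 + 1·1; 3·1 + 1·1 + 1·1) = (-7, -3, 5)
w2 = Mw1 = ((-5)·(-7) + (-5)·(-3) + 3·5; (-5)·(-7) + 1·(-3) + 1·5; 3·(-7) + 1·(-3) + 1·5) = (65, 37, -19)
The requested component of w2 is -19.

-19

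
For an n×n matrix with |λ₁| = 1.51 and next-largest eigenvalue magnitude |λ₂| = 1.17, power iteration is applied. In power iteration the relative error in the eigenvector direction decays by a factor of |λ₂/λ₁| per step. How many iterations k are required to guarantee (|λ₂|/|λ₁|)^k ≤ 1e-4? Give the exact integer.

37

|λ₂/λ₁| = 1.17/1.51 = 0.77483
Need k ≥ ln(1e-4) / ln(0.77483) = -9.2103 / -0.2551 ≈ 36.104
Smallest integer k satisfying the bound: 37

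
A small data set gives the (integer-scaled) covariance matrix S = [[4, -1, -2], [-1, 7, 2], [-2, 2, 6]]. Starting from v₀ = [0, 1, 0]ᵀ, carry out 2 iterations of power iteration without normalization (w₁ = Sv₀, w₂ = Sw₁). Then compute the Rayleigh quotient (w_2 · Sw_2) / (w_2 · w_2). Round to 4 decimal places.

λ ≈ 9.0099

w1 = Sv₀ = (-1, 7, 2)
w2 = Sw1 = (-15, 54, 28)
Sw2 = (-170, 449, 306)
w2·Sw2 = (-15)·(-170) + 54·449 + 28·306 = 35364; w2·w2 = (-15)·(-15) + 54·54 + 28·28 = 3925
λ ≈ 35364/3925 = 9.0099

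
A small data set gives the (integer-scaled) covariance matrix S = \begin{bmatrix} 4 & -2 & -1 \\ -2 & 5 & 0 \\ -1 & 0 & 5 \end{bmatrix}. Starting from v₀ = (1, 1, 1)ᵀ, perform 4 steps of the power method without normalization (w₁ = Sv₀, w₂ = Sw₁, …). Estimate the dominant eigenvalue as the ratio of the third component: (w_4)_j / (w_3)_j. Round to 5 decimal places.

5.68317

w1 = Sv₀ = (4·1 + (-2)·1 + (-1)·1; (-2)·1 + 5·1 + 0·1; (-1)·1 + 0·1 + 5·1) = (1, 3, 4)
w2 = Sw1 = (4·1 + (-2)·3 + (-1)·4; (-2)·1 + 5·3 + 0·4; (-1)·1 + 0·3 + 5·4) = (-6, 13, 19)
w3 = Sw2 = (-69, 77, 101)
w4 = Sw3 = (-531, 523, 574)
Ratio at component: 574 / 101 = 5.68317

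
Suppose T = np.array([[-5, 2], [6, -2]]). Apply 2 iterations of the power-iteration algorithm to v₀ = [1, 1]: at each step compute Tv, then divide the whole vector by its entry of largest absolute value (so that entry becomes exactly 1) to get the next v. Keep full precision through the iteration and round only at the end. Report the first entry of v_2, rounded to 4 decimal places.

Tv0 = (-3.00000, 4.00000); divide by 4.00000 → v1 = (-0.75000, 1.00000)
Tv1 = (5.75000, -6.50000); divide by -6.50000 → v2 = (-0.88462, 1.00000)
Requested entry of v2: 23/-26 = -0.8846

-0.8846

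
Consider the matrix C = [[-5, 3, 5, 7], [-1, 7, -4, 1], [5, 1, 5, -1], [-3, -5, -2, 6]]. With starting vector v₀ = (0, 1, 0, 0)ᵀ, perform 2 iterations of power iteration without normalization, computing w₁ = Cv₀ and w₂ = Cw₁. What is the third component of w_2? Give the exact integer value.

32

w1 = Cv₀ = ((-5)·0 + 3·1 + 5·0 + 7·0; (-1)·0 + 7·1 + (-4)·0 + 1·0; 5·0 + 1·1 + 5·0 + (-1)·0; (-3)·0 + (-5)·1 + (-2)·0 + 6·0) = (3, 7, 1, -5)
w2 = Cw1 = ((-5)·3 + 3·7 + 5·1 + 7·(-5); (-1)·3 + 7·7 + (-4)·1 + 1·(-5); 5·3 + 1·7 + 5·1 + (-1)·(-5); (-3)·3 + (-5)·7 + (-2)·1 + 6·(-5)) = (-24, 37, 32, -76)
The requested component of w2 is 32.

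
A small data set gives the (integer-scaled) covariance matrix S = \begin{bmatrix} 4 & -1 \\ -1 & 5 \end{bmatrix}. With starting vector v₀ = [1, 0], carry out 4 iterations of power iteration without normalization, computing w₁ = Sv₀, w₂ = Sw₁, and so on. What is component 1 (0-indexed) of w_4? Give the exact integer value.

-387

w1 = Sv₀ = (4·1 + (-1)·0; (-1)·1 + 5·0) = (4, -1)
w2 = Sw1 = (4·4 + (-1)·(-1); (-1)·4 + 5·(-1)) = (17, -9)
w3 = Sw2 = (77, -62)
w4 = Sw3 = (370, -387)
The requested component of w4 is -387.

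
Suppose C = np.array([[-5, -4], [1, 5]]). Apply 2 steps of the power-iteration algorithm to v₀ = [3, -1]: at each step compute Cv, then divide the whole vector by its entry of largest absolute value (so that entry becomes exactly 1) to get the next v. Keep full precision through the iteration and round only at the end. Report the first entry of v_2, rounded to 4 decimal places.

1.0000

Cv0 = (-11.00000, -2.00000); divide by -11.00000 → v1 = (1.00000, 0.18182)
Cv1 = (-5.72727, 1.90909); divide by -5.72727 → v2 = (1.00000, -0.33333)
Requested entry of v2: 63/63 = 1.0000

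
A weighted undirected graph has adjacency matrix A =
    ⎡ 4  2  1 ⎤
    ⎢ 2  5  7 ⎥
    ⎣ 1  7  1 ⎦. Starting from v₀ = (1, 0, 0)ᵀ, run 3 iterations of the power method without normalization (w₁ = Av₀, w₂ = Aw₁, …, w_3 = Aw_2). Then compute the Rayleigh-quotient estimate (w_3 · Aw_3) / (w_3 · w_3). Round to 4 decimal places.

w1 = Av₀ = (4·1 + 2·0 + 1·0; 2·1 + 5·0 + 7·0; 1·1 + 7·0 + 1·0) = (4, 2, 1)
w2 = Aw1 = (4·4 + 2·2 + 1·1; 2·4 + 5·2 + 7·1; 1·4 + 7·2 + 1·1) = (21, 25, 19)
w3 = Aw2 = (153, 300, 215)
Aw3 = (1427, 3311, 2468)
w3·Aw3 = 153·1427 + 300·3311 + 215·2468 = 1742251; w3·w3 = 153·153 + 300·300 + 215·215 = 159634
λ ≈ 1742251/159634 = 10.9140

λ ≈ 10.9140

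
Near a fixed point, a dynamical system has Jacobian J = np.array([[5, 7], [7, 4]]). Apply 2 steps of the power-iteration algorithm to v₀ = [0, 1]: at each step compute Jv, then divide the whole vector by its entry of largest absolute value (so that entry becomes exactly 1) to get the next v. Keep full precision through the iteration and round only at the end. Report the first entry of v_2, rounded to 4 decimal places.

Jv0 = (7.00000, 4.00000); divide by 7.00000 → v1 = (1.00000, 0.57143)
Jv1 = (9.00000, 9.28571); divide by 9.28571 → v2 = (0.96923, 1.00000)
Requested entry of v2: 63/65 = 0.9692

0.9692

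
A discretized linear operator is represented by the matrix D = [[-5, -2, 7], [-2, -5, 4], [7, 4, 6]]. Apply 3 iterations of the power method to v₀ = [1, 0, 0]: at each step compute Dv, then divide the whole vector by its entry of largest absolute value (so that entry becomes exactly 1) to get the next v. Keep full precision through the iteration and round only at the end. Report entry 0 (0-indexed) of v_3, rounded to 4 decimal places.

-0.6735

Dv0 = (-5.00000, -2.00000, 7.00000); divide by 7.00000 → v1 = (-0.71429, -0.28571, 1.00000)
Dv1 = (11.14286, 6.85714, -0.14286); divide by 11.14286 → v2 = (1.00000, 0.61538, -0.01282)
Dv2 = (-6.32051, -5.12821, 9.38462); divide by 9.38462 → v3 = (-0.67350, -0.54645, 1.00000)
Requested entry of v3: -493/732 = -0.6735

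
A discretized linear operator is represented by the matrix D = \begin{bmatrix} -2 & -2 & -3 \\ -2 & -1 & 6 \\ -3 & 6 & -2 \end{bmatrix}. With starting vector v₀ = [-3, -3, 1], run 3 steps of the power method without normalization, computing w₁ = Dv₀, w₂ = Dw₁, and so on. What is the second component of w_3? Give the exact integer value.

w1 = Dv₀ = (9, 15, -11)
w2 = Dw1 = (-15, -99, 85)
w3 = Dw2 = (-27, 639, -719)
The requested component of w3 is 639.

639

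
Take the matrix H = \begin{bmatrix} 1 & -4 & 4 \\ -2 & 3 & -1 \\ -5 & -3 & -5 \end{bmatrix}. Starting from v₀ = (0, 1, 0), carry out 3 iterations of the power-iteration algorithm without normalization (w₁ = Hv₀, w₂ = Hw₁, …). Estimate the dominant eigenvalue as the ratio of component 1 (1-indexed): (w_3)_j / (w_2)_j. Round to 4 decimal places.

λ ≈ 0.1429

w1 = Hv₀ = (-4, 3, -3)
w2 = Hw1 = (-28, 20, 26)
w3 = Hw2 = (-4, 90, -50)
Ratio at component: -4 / -28 = 0.1429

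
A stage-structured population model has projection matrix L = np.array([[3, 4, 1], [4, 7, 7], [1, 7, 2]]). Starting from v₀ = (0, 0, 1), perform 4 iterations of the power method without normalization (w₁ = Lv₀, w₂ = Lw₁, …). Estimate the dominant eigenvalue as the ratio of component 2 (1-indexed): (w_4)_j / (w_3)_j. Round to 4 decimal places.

w1 = Lv₀ = (3·0 + 4·0 + 1·1; 4·0 + 7·0 + 7·1; 1·0 + 7·0 + 2·1) = (1, 7, 2)
w2 = Lw1 = (3·1 + 4·7 + 1·2; 4·1 + 7·7 + 7·2; 1·1 + 7·7 + 2·2) = (33, 67, 54)
w3 = Lw2 = (421, 979, 610)
w4 = Lw3 = (5789, 12807, 8494)
Ratio at component: 12807 / 979 = 13.0817

λ ≈ 13.0817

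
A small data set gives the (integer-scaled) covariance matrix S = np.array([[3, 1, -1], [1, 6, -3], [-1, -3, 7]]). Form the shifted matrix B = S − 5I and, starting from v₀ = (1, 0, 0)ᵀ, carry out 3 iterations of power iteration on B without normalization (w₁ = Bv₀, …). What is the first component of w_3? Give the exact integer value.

-7

B = S − 5I has rows (-2, 1, -1); (1, 1, -3); (-1, -3, 2)
w1 = Bv₀ = (-2, 1, -1)
w2 = Bw1 = (6, 2, -3)
w3 = Bw2 = (-7, 17, -18)
Requested component of w3: -7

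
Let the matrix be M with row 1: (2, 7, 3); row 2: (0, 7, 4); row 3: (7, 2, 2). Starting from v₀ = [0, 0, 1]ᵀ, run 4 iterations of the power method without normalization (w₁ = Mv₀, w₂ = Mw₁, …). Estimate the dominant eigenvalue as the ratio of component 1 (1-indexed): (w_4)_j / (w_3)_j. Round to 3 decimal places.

11.146

w1 = Mv₀ = (3, 4, 2)
w2 = Mw1 = (40, 36, 33)
w3 = Mw2 = (431, 384, 418)
w4 = Mw3 = (4804, 4360, 4621)
Ratio at component: 4804 / 431 = 11.146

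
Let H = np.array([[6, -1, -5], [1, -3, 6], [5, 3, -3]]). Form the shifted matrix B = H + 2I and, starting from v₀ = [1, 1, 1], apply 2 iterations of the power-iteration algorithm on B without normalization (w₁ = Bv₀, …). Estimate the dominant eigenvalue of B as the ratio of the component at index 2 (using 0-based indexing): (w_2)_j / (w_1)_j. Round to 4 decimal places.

μ ≈ 3.0000

B = H + 2I has rows (8, -1, -5); (1, -1, 6); (5, 3, -1)
w1 = Bv₀ = (8·1 + (-1)·1 + (-5)·1; 1·1 + (-1)·1 + 6·1; 5·1 + 3·1 + (-1)·1) = (2, 6, 7)
w2 = Bw1 = (8·2 + (-1)·6 + (-5)·7; 1·2 + (-1)·6 + 6·7; 5·2 + 3·6 + (-1)·7) = (-25, 38, 21)
Ratio: 21/7 = 3.0000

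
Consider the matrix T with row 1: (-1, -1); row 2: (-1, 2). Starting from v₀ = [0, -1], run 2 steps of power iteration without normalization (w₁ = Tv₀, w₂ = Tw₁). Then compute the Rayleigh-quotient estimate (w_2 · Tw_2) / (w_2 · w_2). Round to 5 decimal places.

2.26923

w1 = Tv₀ = (1, -2)
w2 = Tw1 = (1, -5)
Tw2 = (4, -11)
w2·Tw2 = 1·4 + (-5)·(-11) = 59; w2·w2 = 1·1 + (-5)·(-5) = 26
λ ≈ 59/26 = 2.26923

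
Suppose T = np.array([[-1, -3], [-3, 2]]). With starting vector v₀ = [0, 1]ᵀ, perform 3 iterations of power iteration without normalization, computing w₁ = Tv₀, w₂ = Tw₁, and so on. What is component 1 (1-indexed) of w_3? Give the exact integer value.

-36

w1 = Tv₀ = ((-1)·0 + (-3)·1; (-3)·0 + 2·1) = (-3, 2)
w2 = Tw1 = ((-1)·(-3) + (-3)·2; (-3)·(-3) + 2·2) = (-3, 13)
w3 = Tw2 = (-36, 35)
The requested component of w3 is -36.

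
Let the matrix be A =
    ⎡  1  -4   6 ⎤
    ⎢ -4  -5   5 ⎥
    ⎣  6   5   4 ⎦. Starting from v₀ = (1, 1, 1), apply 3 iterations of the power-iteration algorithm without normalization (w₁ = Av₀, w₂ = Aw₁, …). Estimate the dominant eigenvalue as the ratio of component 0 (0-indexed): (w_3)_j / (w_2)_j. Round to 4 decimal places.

w1 = Av₀ = (1·1 + (-4)·1 + 6·1; (-4)·1 + (-5)·1 + 5·1; 6·1 + 5·1 + 4·1) = (3, -4, 15)
w2 = Aw1 = (1·3 + (-4)·(-4) + 6·15; (-4)·3 + (-5)·(-4) + 5·15; 6·3 + 5·(-4) + 4·15) = (109, 83, 58)
w3 = Aw2 = (125, -561, 1301)
Ratio at component: 125 / 109 = 1.1468

1.1468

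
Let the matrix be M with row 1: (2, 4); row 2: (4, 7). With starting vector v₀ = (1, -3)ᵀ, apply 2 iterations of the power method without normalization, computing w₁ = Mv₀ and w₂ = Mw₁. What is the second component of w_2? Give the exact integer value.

-159

w1 = Mv₀ = (-10, -17)
w2 = Mw1 = (-88, -159)
The requested component of w2 is -159.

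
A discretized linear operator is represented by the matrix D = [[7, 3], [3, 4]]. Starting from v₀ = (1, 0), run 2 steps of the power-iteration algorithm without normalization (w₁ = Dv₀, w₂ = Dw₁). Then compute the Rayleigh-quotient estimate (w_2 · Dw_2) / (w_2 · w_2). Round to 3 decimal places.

w1 = Dv₀ = (7, 3)
w2 = Dw1 = (58, 33)
Dw2 = (505, 306)
w2·Dw2 = 58·505 + 33·306 = 39388; w2·w2 = 58·58 + 33·33 = 4453
λ ≈ 39388/4453 = 8.845

8.845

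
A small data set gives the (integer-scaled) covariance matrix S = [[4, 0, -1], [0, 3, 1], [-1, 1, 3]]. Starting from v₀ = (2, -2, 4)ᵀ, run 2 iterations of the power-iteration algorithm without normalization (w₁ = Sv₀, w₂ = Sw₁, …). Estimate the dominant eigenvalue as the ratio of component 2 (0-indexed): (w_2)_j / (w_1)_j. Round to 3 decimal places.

w1 = Sv₀ = (4·2 + 0·(-2) + (-1)·4; 0·2 + 3·(-2) + 1·4; (-1)·2 + 1·(-2) + 3·4) = (4, -2, 8)
w2 = Sw1 = (4·4 + 0·(-2) + (-1)·8; 0·4 + 3·(-2) + 1·8; (-1)·4 + 1·(-2) + 3·8) = (8, 2, 18)
Ratio at component: 18 / 8 = 2.250

2.250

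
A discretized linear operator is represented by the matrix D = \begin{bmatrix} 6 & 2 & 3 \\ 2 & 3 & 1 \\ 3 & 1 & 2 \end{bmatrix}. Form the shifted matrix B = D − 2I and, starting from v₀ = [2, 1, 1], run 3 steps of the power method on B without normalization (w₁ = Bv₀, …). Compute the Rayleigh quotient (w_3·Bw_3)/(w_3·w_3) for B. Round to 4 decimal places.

6.5120

B = D − 2I has rows (4, 2, 3); (2, 1, 1); (3, 1, 0)
w1 = Bv₀ = (13, 6, 7)
w2 = Bw1 = (85, 39, 45)
w3 = Bw2 = (553, 254, 294)
Bw3 = (3602, 1654, 1913)
w3·Bw3 = 2974444; w3·w3 = 456761; μ ≈ 2974444/456761 = 6.5120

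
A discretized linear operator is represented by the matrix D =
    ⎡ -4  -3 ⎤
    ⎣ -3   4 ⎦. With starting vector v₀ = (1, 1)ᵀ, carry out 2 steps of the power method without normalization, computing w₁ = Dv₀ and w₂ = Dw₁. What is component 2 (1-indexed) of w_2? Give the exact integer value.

w1 = Dv₀ = ((-4)·1 + (-3)·1; (-3)·1 + 4·1) = (-7, 1)
w2 = Dw1 = ((-4)·(-7) + (-3)·1; (-3)·(-7) + 4·1) = (25, 25)
The requested component of w2 is 25.

25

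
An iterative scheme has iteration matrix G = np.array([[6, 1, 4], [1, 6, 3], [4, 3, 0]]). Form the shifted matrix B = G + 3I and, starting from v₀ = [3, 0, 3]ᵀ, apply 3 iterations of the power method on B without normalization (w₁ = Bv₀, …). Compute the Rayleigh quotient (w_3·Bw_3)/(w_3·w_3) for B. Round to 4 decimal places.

B = G + 3I has rows (9, 1, 4); (1, 9, 3); (4, 3, 3)
w1 = Bv₀ = (9·3 + 1·0 + 4·3; 1·3 + 9·0 + 3·3; 4·3 + 3·0 + 3·3) = (39, 12, 21)
w2 = Bw1 = (9·39 + 1·12 + 4·21; 1·39 + 9·12 + 3·21; 4·39 + 3·12 + 3·21) = (447, 210, 255)
w3 = Bw2 = (5253, 3102, 3183)
Bw3 = (63111, 42720, 39867)
w3·Bw3 = 590936184; w3·w3 = 47347902; μ ≈ 590936184/47347902 = 12.4807

μ ≈ 12.4807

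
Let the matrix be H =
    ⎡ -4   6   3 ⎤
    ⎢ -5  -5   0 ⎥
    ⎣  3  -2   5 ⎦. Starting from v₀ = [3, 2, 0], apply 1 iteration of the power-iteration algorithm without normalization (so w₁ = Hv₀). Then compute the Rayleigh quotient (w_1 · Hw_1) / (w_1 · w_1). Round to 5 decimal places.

w1 = Hv₀ = ((-4)·3 + 6·2 + 3·0; (-5)·3 + (-5)·2 + 0·0; 3·3 + (-2)·2 + 5·0) = (0, -25, 5)
Hw1 = (-135, 125, 75)
w1·Hw1 = 0·(-135) + (-25)·125 + 5·75 = -2750; w1·w1 = 0·0 + (-25)·(-25) + 5·5 = 650
λ ≈ -2750/650 = -4.23077

λ ≈ -4.23077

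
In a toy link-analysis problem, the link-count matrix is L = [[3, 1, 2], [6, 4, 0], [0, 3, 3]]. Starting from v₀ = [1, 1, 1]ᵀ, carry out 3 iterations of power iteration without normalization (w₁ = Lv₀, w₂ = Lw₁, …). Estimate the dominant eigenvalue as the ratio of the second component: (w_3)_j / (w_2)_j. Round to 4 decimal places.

w1 = Lv₀ = (6, 10, 6)
w2 = Lw1 = (40, 76, 48)
w3 = Lw2 = (292, 544, 372)
Ratio at component: 544 / 76 = 7.1579

λ ≈ 7.1579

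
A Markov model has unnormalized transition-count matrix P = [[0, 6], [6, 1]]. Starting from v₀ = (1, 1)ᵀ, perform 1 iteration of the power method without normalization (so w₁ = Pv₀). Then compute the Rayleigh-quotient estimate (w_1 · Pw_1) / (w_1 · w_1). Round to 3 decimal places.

w1 = Pv₀ = (6, 7)
Pw1 = (42, 43)
w1·Pw1 = 6·42 + 7·43 = 553; w1·w1 = 6·6 + 7·7 = 85
λ ≈ 553/85 = 6.506

6.506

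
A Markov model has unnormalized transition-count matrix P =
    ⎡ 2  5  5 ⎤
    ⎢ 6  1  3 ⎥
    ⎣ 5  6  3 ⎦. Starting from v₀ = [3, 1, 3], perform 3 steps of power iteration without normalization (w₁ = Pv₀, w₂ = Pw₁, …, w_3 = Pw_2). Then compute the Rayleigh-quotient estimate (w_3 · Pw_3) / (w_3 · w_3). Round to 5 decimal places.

11.96862

w1 = Pv₀ = (2·3 + 5·1 + 5·3; 6·3 + 1·1 + 3·3; 5·3 + 6·1 + 3·3) = (26, 28, 30)
w2 = Pw1 = (2·26 + 5·28 + 5·30; 6·26 + 1·28 + 3·30; 5·26 + 6·28 + 3·30) = (342, 274, 388)
w3 = Pw2 = (3994, 3490, 4518)
Pw3 = (48028, 41008, 54464)
w3·Pw3 = 3994·48028 + 3490·41008 + 4518·54464 = 581010104; w3·w3 = 3994·3994 + 3490·3490 + 4518·4518 = 48544460
λ ≈ 581010104/48544460 = 11.96862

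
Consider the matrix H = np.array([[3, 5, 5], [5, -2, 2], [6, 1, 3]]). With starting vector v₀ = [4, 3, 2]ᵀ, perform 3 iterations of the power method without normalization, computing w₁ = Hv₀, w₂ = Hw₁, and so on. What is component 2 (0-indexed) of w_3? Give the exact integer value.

w1 = Hv₀ = (3·4 + 5·3 + 5·2; 5·4 + (-2)·3 + 2·2; 6·4 + 1·3 + 3·2) = (37, 18, 33)
w2 = Hw1 = (3·37 + 5·18 + 5·33; 5·37 + (-2)·18 + 2·33; 6·37 + 1·18 + 3·33) = (366, 215, 339)
w3 = Hw2 = (3868, 2078, 3428)
The requested component of w3 is 3428.

3428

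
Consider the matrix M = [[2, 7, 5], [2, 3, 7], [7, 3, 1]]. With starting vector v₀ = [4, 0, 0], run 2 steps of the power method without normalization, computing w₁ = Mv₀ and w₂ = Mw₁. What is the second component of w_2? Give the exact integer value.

w1 = Mv₀ = (2·4 + 7·0 + 5·0; 2·4 + 3·0 + 7·0; 7·4 + 3·0 + 1·0) = (8, 8, 28)
w2 = Mw1 = (2·8 + 7·8 + 5·28; 2·8 + 3·8 + 7·28; 7·8 + 3·8 + 1·28) = (212, 236, 108)
The requested component of w2 is 236.

236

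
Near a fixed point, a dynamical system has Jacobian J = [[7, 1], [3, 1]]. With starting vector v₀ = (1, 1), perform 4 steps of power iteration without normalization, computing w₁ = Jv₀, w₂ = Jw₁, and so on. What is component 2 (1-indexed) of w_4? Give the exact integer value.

w1 = Jv₀ = (8, 4)
w2 = Jw1 = (60, 28)
w3 = Jw2 = (448, 208)
w4 = Jw3 = (3344, 1552)
The requested component of w4 is 1552.

1552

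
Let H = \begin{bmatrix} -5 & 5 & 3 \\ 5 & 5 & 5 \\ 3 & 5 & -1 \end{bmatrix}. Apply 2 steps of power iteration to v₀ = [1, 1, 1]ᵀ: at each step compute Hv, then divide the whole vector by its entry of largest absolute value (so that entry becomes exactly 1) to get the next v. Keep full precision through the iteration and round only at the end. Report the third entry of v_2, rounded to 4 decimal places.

0.6160

Hv0 = (3.00000, 15.00000, 7.00000); divide by 15.00000 → v1 = (0.20000, 1.00000, 0.46667)
Hv1 = (5.40000, 8.33333, 5.13333); divide by 8.33333 → v2 = (0.64800, 1.00000, 0.61600)
Requested entry of v2: 77/125 = 0.6160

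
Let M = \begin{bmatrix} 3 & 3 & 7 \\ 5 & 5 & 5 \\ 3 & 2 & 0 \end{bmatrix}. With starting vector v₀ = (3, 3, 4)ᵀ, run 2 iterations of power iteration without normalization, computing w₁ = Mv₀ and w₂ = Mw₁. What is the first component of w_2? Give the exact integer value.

w1 = Mv₀ = (3·3 + 3·3 + 7·4; 5·3 + 5·3 + 5·4; 3·3 + 2·3 + 0·4) = (46, 50, 15)
w2 = Mw1 = (3·46 + 3·50 + 7·15; 5·46 + 5·50 + 5·15; 3·46 + 2·50 + 0·15) = (393, 555, 238)
The requested component of w2 is 393.

393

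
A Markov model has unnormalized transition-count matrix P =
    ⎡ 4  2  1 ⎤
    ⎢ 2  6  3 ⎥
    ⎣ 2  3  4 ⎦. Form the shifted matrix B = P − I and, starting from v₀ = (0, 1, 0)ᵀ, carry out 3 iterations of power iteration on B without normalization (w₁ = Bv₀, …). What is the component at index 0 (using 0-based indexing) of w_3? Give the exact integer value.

161

B = P − I has rows (3, 2, 1); (2, 5, 3); (2, 3, 3)
w1 = Bv₀ = (2, 5, 3)
w2 = Bw1 = (19, 38, 28)
w3 = Bw2 = (161, 312, 236)
Requested component of w3: 161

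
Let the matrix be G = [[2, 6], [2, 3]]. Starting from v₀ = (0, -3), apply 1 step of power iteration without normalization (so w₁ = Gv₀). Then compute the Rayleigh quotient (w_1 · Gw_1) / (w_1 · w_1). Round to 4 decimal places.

w1 = Gv₀ = (2·0 + 6·(-3); 2·0 + 3·(-3)) = (-18, -9)
Gw1 = (-90, -63)
w1·Gw1 = (-18)·(-90) + (-9)·(-63) = 2187; w1·w1 = (-18)·(-18) + (-9)·(-9) = 405
λ ≈ 2187/405 = 5.4000

5.4000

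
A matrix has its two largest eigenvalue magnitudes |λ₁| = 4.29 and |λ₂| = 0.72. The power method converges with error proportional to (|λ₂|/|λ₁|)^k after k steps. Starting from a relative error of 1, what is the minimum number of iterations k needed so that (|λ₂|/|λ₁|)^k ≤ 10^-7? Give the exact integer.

|λ₂/λ₁| = 0.72/4.29 = 0.16783
Need k ≥ ln(10^-7) / ln(0.16783) = -16.1181 / -1.7848 ≈ 9.031
Smallest integer k satisfying the bound: 10

10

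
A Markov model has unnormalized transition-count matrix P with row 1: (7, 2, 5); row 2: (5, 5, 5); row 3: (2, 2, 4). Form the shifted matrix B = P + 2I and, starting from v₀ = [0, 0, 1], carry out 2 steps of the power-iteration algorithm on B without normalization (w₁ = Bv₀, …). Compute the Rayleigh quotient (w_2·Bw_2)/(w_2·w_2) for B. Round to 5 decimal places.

B = P + 2I has rows (9, 2, 5); (5, 7, 5); (2, 2, 6)
w1 = Bv₀ = (5, 5, 6)
w2 = Bw1 = (85, 90, 56)
Bw2 = (1225, 1335, 686)
w2·Bw2 = 262691; w2·w2 = 18461; μ ≈ 262691/18461 = 14.22951

14.22951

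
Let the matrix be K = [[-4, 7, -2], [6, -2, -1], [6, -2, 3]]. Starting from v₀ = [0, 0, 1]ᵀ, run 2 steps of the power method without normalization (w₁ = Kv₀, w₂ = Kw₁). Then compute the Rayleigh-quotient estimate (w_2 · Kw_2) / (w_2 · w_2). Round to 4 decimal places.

λ ≈ 2.0051

w1 = Kv₀ = ((-4)·0 + 7·0 + (-2)·1; 6·0 + (-2)·0 + (-1)·1; 6·0 + (-2)·0 + 3·1) = (-2, -1, 3)
w2 = Kw1 = ((-4)·(-2) + 7·(-1) + (-2)·3; 6·(-2) + (-2)·(-1) + (-1)·3; 6·(-2) + (-2)·(-1) + 3·3) = (-5, -13, -1)
Kw2 = (-69, -3, -7)
w2·Kw2 = (-5)·(-69) + (-13)·(-3) + (-1)·(-7) = 391; w2·w2 = (-5)·(-5) + (-13)·(-13) + (-1)·(-1) = 195
λ ≈ 391/195 = 2.0051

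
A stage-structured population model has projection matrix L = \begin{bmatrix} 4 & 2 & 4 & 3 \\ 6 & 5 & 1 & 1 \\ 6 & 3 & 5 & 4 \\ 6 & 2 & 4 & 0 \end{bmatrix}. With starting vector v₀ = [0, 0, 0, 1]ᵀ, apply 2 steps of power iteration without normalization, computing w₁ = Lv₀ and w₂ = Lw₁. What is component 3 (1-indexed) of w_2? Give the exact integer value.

w1 = Lv₀ = (4·0 + 2·0 + 4·0 + 3·1; 6·0 + 5·0 + 1·0 + 1·1; 6·0 + 3·0 + 5·0 + 4·1; 6·0 + 2·0 + 4·0 + 0·1) = (3, 1, 4, 0)
w2 = Lw1 = (4·3 + 2·1 + 4·4 + 3·0; 6·3 + 5·1 + 1·4 + 1·0; 6·3 + 3·1 + 5·4 + 4·0; 6·3 + 2·1 + 4·4 + 0·0) = (30, 27, 41, 36)
The requested component of w2 is 41.

41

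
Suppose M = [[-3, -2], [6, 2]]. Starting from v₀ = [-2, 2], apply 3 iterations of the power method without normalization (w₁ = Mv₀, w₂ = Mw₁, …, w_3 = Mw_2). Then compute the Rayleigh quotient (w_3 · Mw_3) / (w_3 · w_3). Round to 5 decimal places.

w1 = Mv₀ = ((-3)·(-2) + (-2)·2; 6·(-2) + 2·2) = (2, -8)
w2 = Mw1 = ((-3)·2 + (-2)·(-8); 6·2 + 2·(-8)) = (10, -4)
w3 = Mw2 = (-22, 52)
Mw3 = (-38, -28)
w3·Mw3 = (-22)·(-38) + 52·(-28) = -620; w3·w3 = (-22)·(-22) + 52·52 = 3188
λ ≈ -620/3188 = -0.19448

-0.19448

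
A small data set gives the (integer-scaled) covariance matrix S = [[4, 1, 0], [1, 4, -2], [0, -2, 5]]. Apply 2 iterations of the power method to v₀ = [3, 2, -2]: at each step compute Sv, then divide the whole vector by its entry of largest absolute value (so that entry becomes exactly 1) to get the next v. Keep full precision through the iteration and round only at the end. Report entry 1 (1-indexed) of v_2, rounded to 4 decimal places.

Sv0 = (14.00000, 15.00000, -14.00000); divide by 15.00000 → v1 = (0.93333, 1.00000, -0.93333)
Sv1 = (4.73333, 6.80000, -6.66667); divide by 6.80000 → v2 = (0.69608, 1.00000, -0.98039)
Requested entry of v2: 71/102 = 0.6961

0.6961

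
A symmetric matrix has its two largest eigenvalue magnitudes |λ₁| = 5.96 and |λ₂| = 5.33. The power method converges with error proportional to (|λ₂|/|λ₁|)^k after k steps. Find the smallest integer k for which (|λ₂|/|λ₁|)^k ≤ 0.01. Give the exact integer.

|λ₂/λ₁| = 5.33/5.96 = 0.89430
Need k ≥ ln(0.01) / ln(0.89430) = -4.6052 / -0.1117 ≈ 41.221
Smallest integer k satisfying the bound: 42

42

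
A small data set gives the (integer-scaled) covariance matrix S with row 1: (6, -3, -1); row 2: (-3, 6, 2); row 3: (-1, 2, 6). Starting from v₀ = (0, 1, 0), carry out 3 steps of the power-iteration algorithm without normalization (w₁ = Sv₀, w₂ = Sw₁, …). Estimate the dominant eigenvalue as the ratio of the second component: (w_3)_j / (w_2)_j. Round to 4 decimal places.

w1 = Sv₀ = (6·0 + (-3)·1 + (-1)·0; (-3)·0 + 6·1 + 2·0; (-1)·0 + 2·1 + 6·0) = (-3, 6, 2)
w2 = Sw1 = (6·(-3) + (-3)·6 + (-1)·2; (-3)·(-3) + 6·6 + 2·2; (-1)·(-3) + 2·6 + 6·2) = (-38, 49, 27)
w3 = Sw2 = (-402, 462, 298)
Ratio at component: 462 / 49 = 9.4286

λ ≈ 9.4286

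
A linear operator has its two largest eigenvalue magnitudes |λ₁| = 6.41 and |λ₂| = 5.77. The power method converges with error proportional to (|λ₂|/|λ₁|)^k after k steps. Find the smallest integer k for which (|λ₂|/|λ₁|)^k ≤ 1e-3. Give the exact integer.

|λ₂/λ₁| = 5.77/6.41 = 0.90016
Need k ≥ ln(1e-3) / ln(0.90016) = -6.9078 / -0.1052 ≈ 65.671
Smallest integer k satisfying the bound: 66

66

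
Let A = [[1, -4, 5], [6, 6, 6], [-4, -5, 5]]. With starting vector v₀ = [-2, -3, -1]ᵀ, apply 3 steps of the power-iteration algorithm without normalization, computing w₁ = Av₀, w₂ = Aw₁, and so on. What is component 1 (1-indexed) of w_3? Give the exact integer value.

w1 = Av₀ = (5, -36, 18)
w2 = Aw1 = (239, -78, 250)
w3 = Aw2 = (1801, 2466, 684)
The requested component of w3 is 1801.

1801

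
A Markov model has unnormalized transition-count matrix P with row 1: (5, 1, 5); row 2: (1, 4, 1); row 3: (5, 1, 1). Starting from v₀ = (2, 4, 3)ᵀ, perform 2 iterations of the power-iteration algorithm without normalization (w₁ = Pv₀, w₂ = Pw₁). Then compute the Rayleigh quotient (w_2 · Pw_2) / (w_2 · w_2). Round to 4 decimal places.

w1 = Pv₀ = (29, 21, 17)
w2 = Pw1 = (251, 130, 183)
Pw2 = (2300, 954, 1568)
w2·Pw2 = 251·2300 + 130·954 + 183·1568 = 988264; w2·w2 = 251·251 + 130·130 + 183·183 = 113390
λ ≈ 988264/113390 = 8.7156

8.7156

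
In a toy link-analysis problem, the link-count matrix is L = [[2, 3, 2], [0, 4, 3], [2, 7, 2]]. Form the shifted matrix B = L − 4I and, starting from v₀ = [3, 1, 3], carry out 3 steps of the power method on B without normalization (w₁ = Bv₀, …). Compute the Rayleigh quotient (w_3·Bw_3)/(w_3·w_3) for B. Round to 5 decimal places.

B = L − 4I has rows (-2, 3, 2); (0, 0, 3); (2, 7, -2)
w1 = Bv₀ = (3, 9, 7)
w2 = Bw1 = (35, 21, 55)
w3 = Bw2 = (103, 165, 107)
Bw3 = (503, 321, 1147)
w3·Bw3 = 227503; w3·w3 = 49283; μ ≈ 227503/49283 = 4.61626

4.61626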